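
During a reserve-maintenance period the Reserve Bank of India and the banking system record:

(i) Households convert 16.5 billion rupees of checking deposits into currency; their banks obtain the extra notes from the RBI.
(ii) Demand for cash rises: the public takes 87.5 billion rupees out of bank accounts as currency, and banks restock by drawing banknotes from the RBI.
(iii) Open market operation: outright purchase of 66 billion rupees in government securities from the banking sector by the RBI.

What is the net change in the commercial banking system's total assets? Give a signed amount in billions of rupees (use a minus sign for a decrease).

-104 billion

Currency withdrawal 16.5 billion rupees: bank balance sheets shrink → −16.5B.
Currency withdrawal 87.5 billion rupees: bank balance sheets shrink → −87.5B.
OMO purchase (from banks) 66 billion rupees: just an asset swap on bank balance sheets → 0.
Net: −16.5 − 87.5 + 0 = -104 billion.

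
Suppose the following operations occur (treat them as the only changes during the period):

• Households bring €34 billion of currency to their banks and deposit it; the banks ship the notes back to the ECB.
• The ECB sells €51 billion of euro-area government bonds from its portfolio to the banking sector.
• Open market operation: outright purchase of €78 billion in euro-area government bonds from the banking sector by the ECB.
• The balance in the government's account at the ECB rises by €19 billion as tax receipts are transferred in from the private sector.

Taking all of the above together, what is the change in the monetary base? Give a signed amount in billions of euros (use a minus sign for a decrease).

+€8 billion

ECB balance sheet:
  Assets:      Securities +€27B
  Liabilities: Bank reserves +€42B, Currency in circulation −€34B, Government deposits +€19B
Commercial banking system:
  Assets:      Reserves at CB +€42B, Securities −€27B
  Liabilities: Checkable deposits +€15B
Monetary base = currency + reserves: −€34B + (+€42B) = +€8 billion.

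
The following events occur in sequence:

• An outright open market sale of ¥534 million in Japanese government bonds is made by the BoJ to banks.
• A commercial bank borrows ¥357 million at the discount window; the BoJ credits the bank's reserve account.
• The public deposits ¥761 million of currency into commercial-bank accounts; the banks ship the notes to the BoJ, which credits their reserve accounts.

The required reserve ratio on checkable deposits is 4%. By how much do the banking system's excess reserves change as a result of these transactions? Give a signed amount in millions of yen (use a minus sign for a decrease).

+¥553.56 million

OMO sale (to banks) ¥534 million: reserves −¥534M, deposits 0.
Discount-window loan ¥357 million: reserves +¥357M, deposits 0.
Currency deposit ¥761 million: reserves +¥761M, deposits +¥761M.
Totals: Δreserves = +¥584M, Δdeposits = +¥761M.
Δrequired reserves = 4% × +¥761M = +¥30.44M.
Δexcess reserves = Δreserves − Δrequired = +¥584M − (+¥30.44M) = +¥553.56 million.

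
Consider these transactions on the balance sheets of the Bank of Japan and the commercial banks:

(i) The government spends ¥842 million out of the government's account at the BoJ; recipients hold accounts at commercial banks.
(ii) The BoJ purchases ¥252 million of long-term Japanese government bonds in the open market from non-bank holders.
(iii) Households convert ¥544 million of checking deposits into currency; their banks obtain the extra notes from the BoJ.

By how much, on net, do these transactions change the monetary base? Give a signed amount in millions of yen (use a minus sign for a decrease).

Government spending ¥842 million: a non-base liability converts back to reserves → +¥842M.
Asset purchase (from non-banks) ¥252 million: BoJ balance sheet expands → +¥252M.
Currency withdrawal ¥544 million: just a shift between currency and reserves — both are base money → 0.
Net: 842 + 252 + 0 = +¥1094 million.

+¥1094 million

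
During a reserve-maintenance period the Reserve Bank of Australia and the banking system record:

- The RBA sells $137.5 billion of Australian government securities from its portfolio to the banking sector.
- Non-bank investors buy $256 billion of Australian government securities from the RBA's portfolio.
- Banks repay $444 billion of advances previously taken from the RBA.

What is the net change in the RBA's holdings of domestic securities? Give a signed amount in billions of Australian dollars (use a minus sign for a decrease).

OMO sale (to banks) $137.5 billion: securities removed from the RBA's portfolio → −$137.5B.
Asset sale (to non-banks) $256 billion: securities removed from the RBA's portfolio → −$256B.
Discount-window repayment $444 billion: the RBA's securities portfolio is untouched → 0.
Net: −137.5 − 256 + 0 = -$393.5 billion.

-$393.5 billion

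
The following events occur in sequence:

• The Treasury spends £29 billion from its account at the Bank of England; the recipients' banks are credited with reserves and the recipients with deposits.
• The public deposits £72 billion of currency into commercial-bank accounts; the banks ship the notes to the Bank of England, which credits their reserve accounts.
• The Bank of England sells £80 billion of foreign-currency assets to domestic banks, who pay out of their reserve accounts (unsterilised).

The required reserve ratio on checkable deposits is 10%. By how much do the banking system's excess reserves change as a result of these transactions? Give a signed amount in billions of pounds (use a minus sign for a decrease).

+£10.9 billion

Government spending £29 billion: reserves +£29B, deposits +£29B.
Currency deposit £72 billion: reserves +£72B, deposits +£72B.
FX sale £80 billion: reserves −£80B, deposits 0.
Totals: Δreserves = +£21B, Δdeposits = +£101B.
Δrequired reserves = 10% × +£101B = +£10.1B.
Δexcess reserves = Δreserves − Δrequired = +£21B − (+£10.1B) = +£10.9 billion.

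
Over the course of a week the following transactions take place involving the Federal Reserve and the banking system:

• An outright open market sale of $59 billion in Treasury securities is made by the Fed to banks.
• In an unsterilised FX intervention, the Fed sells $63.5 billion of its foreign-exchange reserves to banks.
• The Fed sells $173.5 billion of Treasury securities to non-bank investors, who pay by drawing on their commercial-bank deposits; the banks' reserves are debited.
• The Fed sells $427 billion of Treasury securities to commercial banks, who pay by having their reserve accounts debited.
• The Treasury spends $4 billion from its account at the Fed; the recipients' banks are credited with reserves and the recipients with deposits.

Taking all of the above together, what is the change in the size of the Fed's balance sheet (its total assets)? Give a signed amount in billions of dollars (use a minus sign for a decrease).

-$723 billion

OMO sale (to banks) $59 billion: a Fed asset is shed → −$59B.
FX sale $63.5 billion: a Fed asset is shed → −$63.5B.
Asset sale (to non-banks) $173.5 billion: a Fed asset is shed → −$173.5B.
OMO sale (to banks) $427 billion: a Fed asset is shed → −$427B.
Government spending $4 billion: only the composition of liabilities changes → 0.
Net: −59 − 63.5 − 173.5 − 427 + 0 = -$723 billion.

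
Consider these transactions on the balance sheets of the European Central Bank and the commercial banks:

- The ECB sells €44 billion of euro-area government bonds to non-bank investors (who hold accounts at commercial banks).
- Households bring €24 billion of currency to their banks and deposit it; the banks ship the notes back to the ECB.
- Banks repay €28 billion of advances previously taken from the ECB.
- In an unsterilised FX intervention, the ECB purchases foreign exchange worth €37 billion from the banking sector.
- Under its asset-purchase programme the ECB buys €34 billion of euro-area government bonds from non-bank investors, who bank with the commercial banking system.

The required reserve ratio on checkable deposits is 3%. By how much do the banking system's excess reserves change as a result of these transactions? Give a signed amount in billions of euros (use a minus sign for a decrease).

+€22.58 billion

Asset sale (to non-banks) €44 billion: reserves −€44B, deposits −€44B.
Currency deposit €24 billion: reserves +€24B, deposits +€24B.
Discount-window repayment €28 billion: reserves −€28B, deposits 0.
FX purchase €37 billion: reserves +€37B, deposits 0.
Asset purchase (from non-banks) €34 billion: reserves +€34B, deposits +€34B.
Totals: Δreserves = +€23B, Δdeposits = +€14B.
Δrequired reserves = 3% × +€14B = +€0.42B.
Δexcess reserves = Δreserves − Δrequired = +€23B − (+€0.42B) = +€22.58 billion.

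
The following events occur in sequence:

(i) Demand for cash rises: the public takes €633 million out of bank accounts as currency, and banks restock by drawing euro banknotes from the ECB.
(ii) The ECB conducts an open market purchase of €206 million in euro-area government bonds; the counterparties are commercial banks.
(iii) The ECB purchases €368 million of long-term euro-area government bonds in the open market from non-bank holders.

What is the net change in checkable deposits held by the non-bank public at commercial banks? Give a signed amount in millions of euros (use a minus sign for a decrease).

ECB balance sheet:
  Assets:      Securities +€574M
  Liabilities: Bank reserves −€59M, Currency in circulation +€633M
Commercial banking system:
  Assets:      Reserves at CB −€59M, Securities −€206M
  Liabilities: Checkable deposits −€265M
So the change in checkable deposits held by the non-bank public at commercial banks is -€265 million.

-€265 million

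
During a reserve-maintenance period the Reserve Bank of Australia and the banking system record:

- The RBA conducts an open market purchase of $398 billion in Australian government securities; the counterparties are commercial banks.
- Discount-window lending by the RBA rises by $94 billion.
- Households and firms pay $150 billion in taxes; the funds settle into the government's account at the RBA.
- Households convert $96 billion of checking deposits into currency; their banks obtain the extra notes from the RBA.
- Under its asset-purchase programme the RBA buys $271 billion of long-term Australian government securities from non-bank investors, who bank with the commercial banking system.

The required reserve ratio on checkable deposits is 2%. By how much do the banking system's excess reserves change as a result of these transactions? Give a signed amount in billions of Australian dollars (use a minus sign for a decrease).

+$516.5 billion

OMO purchase (from banks) $398 billion: reserves +$398B, deposits 0.
Discount-window loan $94 billion: reserves +$94B, deposits 0.
Government account inflow $150 billion: reserves −$150B, deposits −$150B.
Currency withdrawal $96 billion: reserves −$96B, deposits −$96B.
Asset purchase (from non-banks) $271 billion: reserves +$271B, deposits +$271B.
Totals: Δreserves = +$517B, Δdeposits = +$25B.
Δrequired reserves = 2% × +$25B = +$0.5B.
Δexcess reserves = Δreserves − Δrequired = +$517B − (+$0.5B) = +$516.5 billion.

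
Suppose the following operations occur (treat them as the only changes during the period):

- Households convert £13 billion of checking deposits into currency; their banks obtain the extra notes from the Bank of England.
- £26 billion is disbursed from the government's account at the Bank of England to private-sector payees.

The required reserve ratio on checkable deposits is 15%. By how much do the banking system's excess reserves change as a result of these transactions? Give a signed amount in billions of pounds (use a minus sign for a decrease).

+£11.05 billion

Currency withdrawal £13 billion: reserves −£13B, deposits −£13B.
Government spending £26 billion: reserves +£26B, deposits +£26B.
Totals: Δreserves = +£13B, Δdeposits = +£13B.
Δrequired reserves = 15% × +£13B = +£1.95B.
Δexcess reserves = Δreserves − Δrequired = +£13B − (+£1.95B) = +£11.05 billion.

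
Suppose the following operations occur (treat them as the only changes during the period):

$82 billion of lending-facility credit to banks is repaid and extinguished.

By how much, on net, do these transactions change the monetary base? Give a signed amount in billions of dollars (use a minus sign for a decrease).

-$82 billion

Discount-window repayment $82 billion: Fed balance sheet contracts → −$82B.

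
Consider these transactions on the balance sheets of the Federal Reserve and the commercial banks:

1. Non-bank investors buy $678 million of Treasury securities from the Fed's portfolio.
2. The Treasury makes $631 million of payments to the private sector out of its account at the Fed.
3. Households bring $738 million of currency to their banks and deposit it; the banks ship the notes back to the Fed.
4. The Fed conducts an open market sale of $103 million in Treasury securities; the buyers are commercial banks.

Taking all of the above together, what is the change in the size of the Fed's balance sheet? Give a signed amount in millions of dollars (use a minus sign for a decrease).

-$781 million

Fed balance sheet:
  Assets:      Securities −$781M
  Liabilities: Bank reserves +$588M, Currency in circulation −$738M, Government deposits −$631M
Change in total Fed assets = -$781 million.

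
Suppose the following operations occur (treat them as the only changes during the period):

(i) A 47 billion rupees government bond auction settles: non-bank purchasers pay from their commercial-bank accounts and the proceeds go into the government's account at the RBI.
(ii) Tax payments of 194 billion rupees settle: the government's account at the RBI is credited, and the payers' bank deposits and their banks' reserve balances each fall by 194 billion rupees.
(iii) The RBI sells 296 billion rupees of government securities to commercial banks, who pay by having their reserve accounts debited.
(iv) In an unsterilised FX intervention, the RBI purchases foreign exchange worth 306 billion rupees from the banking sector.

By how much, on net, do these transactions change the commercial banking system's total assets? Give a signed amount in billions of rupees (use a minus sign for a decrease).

-241 billion

RBI balance sheet:
  Assets:      Securities −296B, Foreign assets +306B
  Liabilities: Bank reserves −231B, Government deposits +241B
Commercial banking system:
  Assets:      Reserves at CB −231B, Securities +296B, Foreign assets −306B
  Liabilities: Checkable deposits −241B
Change in total bank assets = -241 billion.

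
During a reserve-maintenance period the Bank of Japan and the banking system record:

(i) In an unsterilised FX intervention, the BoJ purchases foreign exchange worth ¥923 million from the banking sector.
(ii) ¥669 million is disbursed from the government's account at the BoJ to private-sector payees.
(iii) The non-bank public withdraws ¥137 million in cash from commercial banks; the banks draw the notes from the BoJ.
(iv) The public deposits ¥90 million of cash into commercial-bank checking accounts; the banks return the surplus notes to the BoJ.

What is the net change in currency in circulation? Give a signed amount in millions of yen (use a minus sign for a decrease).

+¥47 million

BoJ balance sheet:
  Assets:      Foreign assets +¥923M
  Liabilities: Bank reserves +¥1545M, Currency in circulation +¥47M, Government deposits −¥669M
Commercial banking system:
  Assets:      Reserves at CB +¥1545M, Foreign assets −¥923M
  Liabilities: Checkable deposits +¥622M
So the change in currency in circulation is +¥47 million.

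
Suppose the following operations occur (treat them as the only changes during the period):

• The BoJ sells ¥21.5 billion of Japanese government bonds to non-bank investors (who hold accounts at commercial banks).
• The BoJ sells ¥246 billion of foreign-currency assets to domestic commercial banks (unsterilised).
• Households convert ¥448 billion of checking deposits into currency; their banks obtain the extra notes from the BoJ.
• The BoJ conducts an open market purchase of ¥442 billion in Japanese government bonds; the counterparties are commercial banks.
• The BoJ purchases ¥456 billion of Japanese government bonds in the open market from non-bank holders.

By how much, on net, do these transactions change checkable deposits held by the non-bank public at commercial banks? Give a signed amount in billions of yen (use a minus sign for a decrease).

-¥13.5 billion

Asset sale (to non-banks) ¥21.5 billion: non-bank counterparties' bank balances fall → −¥21.5B.
FX sale ¥246 billion: the counterparty is a bank, so public deposits are unchanged → 0.
Currency withdrawal ¥448 billion: non-bank counterparties' bank balances fall → −¥448B.
OMO purchase (from banks) ¥442 billion: the counterparty is a bank, so public deposits are unchanged → 0.
Asset purchase (from non-banks) ¥456 billion: non-bank counterparties' bank balances rise → +¥456B.
Net: −21.5 + 0 − 448 + 0 + 456 = -¥13.5 billion.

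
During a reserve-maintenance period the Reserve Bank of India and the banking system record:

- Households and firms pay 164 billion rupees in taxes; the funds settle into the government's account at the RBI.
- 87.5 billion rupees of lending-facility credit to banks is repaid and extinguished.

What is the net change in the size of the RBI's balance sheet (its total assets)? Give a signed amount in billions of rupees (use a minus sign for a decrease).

-87.5 billion

RBI balance sheet:
  Assets:      Loans to banks −87.5B
  Liabilities: Bank reserves −251.5B, Government deposits +164B
Change in total RBI assets = -87.5 billion.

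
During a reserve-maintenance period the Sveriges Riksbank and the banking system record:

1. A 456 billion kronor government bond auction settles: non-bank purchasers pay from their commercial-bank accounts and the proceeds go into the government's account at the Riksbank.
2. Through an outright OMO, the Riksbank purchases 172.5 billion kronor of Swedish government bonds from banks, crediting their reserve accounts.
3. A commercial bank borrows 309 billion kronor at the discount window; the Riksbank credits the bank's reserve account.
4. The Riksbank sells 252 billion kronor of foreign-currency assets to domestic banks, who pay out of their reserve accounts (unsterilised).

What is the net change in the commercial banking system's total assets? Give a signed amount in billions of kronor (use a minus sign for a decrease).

-147 billion

Riksbank balance sheet:
  Assets:      Securities +172.5B, Loans to banks +309B, Foreign assets −252B
  Liabilities: Bank reserves −226.5B, Government deposits +456B
Commercial banking system:
  Assets:      Reserves at CB −226.5B, Securities −172.5B, Foreign assets +252B
  Liabilities: Checkable deposits −456B, Borrowings from CB +309B
Change in total bank assets = -147 billion.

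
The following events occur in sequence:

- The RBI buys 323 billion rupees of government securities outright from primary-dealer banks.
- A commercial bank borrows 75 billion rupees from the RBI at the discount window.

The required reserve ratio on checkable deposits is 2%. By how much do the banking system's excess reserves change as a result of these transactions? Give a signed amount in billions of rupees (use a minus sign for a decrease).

OMO purchase (from banks) 323 billion rupees: reserves +323B, deposits 0.
Discount-window loan 75 billion rupees: reserves +75B, deposits 0.
Totals: Δreserves = +398B, Δdeposits = 0.
Δrequired reserves = 2% × 0 = 0.
Δexcess reserves = Δreserves − Δrequired = +398B − (0) = +398 billion.

+398 billion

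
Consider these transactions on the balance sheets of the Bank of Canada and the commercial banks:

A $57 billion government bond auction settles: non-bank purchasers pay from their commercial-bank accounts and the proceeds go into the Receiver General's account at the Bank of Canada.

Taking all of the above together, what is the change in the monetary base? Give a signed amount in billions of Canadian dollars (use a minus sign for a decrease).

-$57 billion

Government account inflow $57 billion: reserves shift to a non-base liability → −$57B.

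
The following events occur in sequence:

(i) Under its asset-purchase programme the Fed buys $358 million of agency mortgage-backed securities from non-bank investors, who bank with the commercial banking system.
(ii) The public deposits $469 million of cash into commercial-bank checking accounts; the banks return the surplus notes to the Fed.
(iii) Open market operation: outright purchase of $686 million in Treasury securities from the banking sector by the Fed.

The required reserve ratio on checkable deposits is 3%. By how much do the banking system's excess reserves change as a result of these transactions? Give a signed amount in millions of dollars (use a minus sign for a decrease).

+$1488.19 million

Asset purchase (from non-banks) $358 million: reserves +$358M, deposits +$358M.
Currency deposit $469 million: reserves +$469M, deposits +$469M.
OMO purchase (from banks) $686 million: reserves +$686M, deposits 0.
Totals: Δreserves = +$1513M, Δdeposits = +$827M.
Δrequired reserves = 3% × +$827M = +$24.81M.
Δexcess reserves = Δreserves − Δrequired = +$1513M − (+$24.81M) = +$1488.19 million.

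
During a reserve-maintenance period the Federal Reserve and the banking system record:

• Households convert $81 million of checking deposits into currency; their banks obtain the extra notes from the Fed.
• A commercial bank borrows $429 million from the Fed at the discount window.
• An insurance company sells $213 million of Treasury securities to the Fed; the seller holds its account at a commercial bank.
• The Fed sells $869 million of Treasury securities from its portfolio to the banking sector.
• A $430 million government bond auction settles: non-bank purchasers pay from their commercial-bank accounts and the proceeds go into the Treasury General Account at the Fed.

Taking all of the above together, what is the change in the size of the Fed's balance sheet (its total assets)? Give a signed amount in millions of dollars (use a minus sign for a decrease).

-$227 million

Currency withdrawal $81 million: only the composition of liabilities changes → 0.
Discount-window loan $429 million: a Fed asset is acquired → +$429M.
Asset purchase (from non-banks) $213 million: a Fed asset is acquired → +$213M.
OMO sale (to banks) $869 million: a Fed asset is shed → −$869M.
Government account inflow $430 million: only the composition of liabilities changes → 0.
Net: 0 + 429 + 213 − 869 + 0 = -$227 million.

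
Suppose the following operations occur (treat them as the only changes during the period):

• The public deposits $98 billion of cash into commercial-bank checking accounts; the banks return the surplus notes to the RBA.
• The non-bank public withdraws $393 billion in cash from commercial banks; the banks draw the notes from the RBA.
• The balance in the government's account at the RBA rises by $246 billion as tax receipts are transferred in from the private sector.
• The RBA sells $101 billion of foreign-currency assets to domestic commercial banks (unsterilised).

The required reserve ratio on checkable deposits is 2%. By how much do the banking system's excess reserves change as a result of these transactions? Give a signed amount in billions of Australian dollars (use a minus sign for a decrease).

Currency deposit $98 billion: reserves +$98B, deposits +$98B.
Currency withdrawal $393 billion: reserves −$393B, deposits −$393B.
Government account inflow $246 billion: reserves −$246B, deposits −$246B.
FX sale $101 billion: reserves −$101B, deposits 0.
Totals: Δreserves = −$642B, Δdeposits = −$541B.
Δrequired reserves = 2% × −$541B = −$10.82B.
Δexcess reserves = Δreserves − Δrequired = −$642B − (−$10.82B) = -$631.18 billion.

-$631.18 billion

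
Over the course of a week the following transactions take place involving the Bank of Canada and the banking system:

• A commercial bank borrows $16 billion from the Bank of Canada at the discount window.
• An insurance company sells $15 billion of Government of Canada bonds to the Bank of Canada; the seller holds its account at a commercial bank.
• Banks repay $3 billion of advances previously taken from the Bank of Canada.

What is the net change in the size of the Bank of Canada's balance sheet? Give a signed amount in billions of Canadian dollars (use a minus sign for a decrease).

Discount-window loan $16 billion: a Bank of Canada asset is acquired → +$16B.
Asset purchase (from non-banks) $15 billion: a Bank of Canada asset is acquired → +$15B.
Discount-window repayment $3 billion: a Bank of Canada asset is shed → −$3B.
Net: 16 + 15 − 3 = +$28 billion.

+$28 billion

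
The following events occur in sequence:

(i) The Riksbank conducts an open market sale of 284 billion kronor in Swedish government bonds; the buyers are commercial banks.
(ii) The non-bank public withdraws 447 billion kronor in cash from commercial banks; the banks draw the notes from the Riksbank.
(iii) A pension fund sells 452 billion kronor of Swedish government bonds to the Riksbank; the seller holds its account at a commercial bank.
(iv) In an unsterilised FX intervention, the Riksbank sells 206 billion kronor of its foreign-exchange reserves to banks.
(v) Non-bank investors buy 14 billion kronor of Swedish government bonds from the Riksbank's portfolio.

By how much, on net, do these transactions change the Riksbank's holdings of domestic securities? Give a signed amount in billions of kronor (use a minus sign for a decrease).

Riksbank balance sheet:
  Assets:      Securities +154B, Foreign assets −206B
  Liabilities: Bank reserves −499B, Currency in circulation +447B
Commercial banking system:
  Assets:      Reserves at CB −499B, Securities +284B, Foreign assets +206B
  Liabilities: Checkable deposits −9B
So the change in the Riksbank's holdings of domestic securities is +154 billion.

+154 billion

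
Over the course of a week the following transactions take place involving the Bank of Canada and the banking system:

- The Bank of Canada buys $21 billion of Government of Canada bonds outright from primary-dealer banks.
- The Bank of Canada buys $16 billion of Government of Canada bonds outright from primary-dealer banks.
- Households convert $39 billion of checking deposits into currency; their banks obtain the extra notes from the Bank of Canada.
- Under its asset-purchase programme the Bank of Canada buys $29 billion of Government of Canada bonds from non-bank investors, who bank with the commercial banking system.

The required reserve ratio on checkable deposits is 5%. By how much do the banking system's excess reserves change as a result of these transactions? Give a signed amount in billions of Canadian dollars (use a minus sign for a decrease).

+$27.5 billion

OMO purchase (from banks) $21 billion: reserves +$21B, deposits 0.
OMO purchase (from banks) $16 billion: reserves +$16B, deposits 0.
Currency withdrawal $39 billion: reserves −$39B, deposits −$39B.
Asset purchase (from non-banks) $29 billion: reserves +$29B, deposits +$29B.
Totals: Δreserves = +$27B, Δdeposits = −$10B.
Δrequired reserves = 5% × −$10B = −$0.5B.
Δexcess reserves = Δreserves − Δrequired = +$27B − (−$0.5B) = +$27.5 billion.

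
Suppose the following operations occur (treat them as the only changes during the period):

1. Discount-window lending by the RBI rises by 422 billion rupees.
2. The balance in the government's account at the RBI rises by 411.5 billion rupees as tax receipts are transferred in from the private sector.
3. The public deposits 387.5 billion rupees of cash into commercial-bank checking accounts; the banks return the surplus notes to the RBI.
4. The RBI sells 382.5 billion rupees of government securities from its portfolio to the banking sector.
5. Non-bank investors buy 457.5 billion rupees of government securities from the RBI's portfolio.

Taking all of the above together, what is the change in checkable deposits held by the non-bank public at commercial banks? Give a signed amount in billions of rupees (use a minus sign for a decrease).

RBI balance sheet:
  Assets:      Securities −840B, Loans to banks +422B
  Liabilities: Bank reserves −442B, Currency in circulation −387.5B, Government deposits +411.5B
Commercial banking system:
  Assets:      Reserves at CB −442B, Securities +382.5B
  Liabilities: Checkable deposits −481.5B, Borrowings from CB +422B
So the change in checkable deposits held by the non-bank public at commercial banks is -481.5 billion.

-481.5 billion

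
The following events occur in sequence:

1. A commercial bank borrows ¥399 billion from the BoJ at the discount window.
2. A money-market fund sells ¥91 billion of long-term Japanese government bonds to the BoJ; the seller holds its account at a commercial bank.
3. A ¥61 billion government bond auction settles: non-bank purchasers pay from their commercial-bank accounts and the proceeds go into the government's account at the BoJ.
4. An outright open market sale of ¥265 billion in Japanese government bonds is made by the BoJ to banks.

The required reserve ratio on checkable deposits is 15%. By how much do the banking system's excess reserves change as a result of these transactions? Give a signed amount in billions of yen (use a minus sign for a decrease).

Discount-window loan ¥399 billion: reserves +¥399B, deposits 0.
Asset purchase (from non-banks) ¥91 billion: reserves +¥91B, deposits +¥91B.
Government account inflow ¥61 billion: reserves −¥61B, deposits −¥61B.
OMO sale (to banks) ¥265 billion: reserves −¥265B, deposits 0.
Totals: Δreserves = +¥164B, Δdeposits = +¥30B.
Δrequired reserves = 15% × +¥30B = +¥4.5B.
Δexcess reserves = Δreserves − Δrequired = +¥164B − (+¥4.5B) = +¥159.5 billion.

+¥159.5 billion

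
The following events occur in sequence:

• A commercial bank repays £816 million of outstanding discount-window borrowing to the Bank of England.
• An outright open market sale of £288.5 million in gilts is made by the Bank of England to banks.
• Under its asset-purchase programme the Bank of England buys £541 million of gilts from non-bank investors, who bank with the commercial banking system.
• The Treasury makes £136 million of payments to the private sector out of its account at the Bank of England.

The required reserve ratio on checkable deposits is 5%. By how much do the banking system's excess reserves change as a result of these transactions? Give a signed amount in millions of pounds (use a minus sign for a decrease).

Discount-window repayment £816 million: reserves −£816M, deposits 0.
OMO sale (to banks) £288.5 million: reserves −£288.5M, deposits 0.
Asset purchase (from non-banks) £541 million: reserves +£541M, deposits +£541M.
Government spending £136 million: reserves +£136M, deposits +£136M.
Totals: Δreserves = −£427.5M, Δdeposits = +£677M.
Δrequired reserves = 5% × +£677M = +£33.85M.
Δexcess reserves = Δreserves − Δrequired = −£427.5M − (+£33.85M) = -£461.35 million.

-£461.35 million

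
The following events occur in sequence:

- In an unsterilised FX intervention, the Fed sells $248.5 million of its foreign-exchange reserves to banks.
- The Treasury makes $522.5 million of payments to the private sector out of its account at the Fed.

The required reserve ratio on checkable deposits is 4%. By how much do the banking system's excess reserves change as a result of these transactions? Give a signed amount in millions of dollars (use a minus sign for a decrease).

+$253.1 million

FX sale $248.5 million: reserves −$248.5M, deposits 0.
Government spending $522.5 million: reserves +$522.5M, deposits +$522.5M.
Totals: Δreserves = +$274M, Δdeposits = +$522.5M.
Δrequired reserves = 4% × +$522.5M = +$20.9M.
Δexcess reserves = Δreserves − Δrequired = +$274M − (+$20.9M) = +$253.1 million.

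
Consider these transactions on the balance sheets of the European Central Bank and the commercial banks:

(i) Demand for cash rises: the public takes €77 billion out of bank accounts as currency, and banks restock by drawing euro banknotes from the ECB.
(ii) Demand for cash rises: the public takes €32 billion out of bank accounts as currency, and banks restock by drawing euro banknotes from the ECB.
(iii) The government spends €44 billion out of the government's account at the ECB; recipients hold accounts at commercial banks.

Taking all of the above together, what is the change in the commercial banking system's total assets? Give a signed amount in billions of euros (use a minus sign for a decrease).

-€65 billion

ECB balance sheet:
  Assets:      no change
  Liabilities: Bank reserves −€65B, Currency in circulation +€109B, Government deposits −€44B
Commercial banking system:
  Assets:      Reserves at CB −€65B
  Liabilities: Checkable deposits −€65B
Change in total bank assets = -€65 billion.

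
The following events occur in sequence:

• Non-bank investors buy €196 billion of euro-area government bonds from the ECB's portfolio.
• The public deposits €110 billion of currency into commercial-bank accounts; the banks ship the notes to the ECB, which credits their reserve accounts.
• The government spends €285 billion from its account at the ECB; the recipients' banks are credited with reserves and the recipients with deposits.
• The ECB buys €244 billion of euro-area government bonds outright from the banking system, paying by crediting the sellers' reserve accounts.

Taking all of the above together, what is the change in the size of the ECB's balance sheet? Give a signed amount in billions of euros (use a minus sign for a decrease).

ECB balance sheet:
  Assets:      Securities +€48B
  Liabilities: Bank reserves +€443B, Currency in circulation −€110B, Government deposits −€285B
Change in total ECB assets = +€48 billion.

+€48 billion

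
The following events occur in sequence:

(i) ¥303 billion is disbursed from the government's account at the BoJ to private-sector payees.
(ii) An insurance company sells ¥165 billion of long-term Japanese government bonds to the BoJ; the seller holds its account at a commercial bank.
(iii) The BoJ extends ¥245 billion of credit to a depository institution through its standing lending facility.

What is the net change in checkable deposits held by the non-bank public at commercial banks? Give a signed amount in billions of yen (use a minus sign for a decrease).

BoJ balance sheet:
  Assets:      Securities +¥165B, Loans to banks +¥245B
  Liabilities: Bank reserves +¥713B, Government deposits −¥303B
Commercial banking system:
  Assets:      Reserves at CB +¥713B
  Liabilities: Checkable deposits +¥468B, Borrowings from CB +¥245B
So the change in checkable deposits held by the non-bank public at commercial banks is +¥468 billion.

+¥468 billion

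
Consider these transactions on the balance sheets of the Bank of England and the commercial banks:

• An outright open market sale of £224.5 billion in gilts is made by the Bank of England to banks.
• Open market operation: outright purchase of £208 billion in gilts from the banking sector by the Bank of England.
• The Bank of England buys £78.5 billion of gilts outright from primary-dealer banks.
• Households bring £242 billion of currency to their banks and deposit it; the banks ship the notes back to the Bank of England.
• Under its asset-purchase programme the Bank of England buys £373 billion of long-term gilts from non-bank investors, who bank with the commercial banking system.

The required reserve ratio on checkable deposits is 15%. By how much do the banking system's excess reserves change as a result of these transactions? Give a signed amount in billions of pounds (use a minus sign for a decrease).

OMO sale (to banks) £224.5 billion: reserves −£224.5B, deposits 0.
OMO purchase (from banks) £208 billion: reserves +£208B, deposits 0.
OMO purchase (from banks) £78.5 billion: reserves +£78.5B, deposits 0.
Currency deposit £242 billion: reserves +£242B, deposits +£242B.
Asset purchase (from non-banks) £373 billion: reserves +£373B, deposits +£373B.
Totals: Δreserves = +£677B, Δdeposits = +£615B.
Δrequired reserves = 15% × +£615B = +£92.25B.
Δexcess reserves = Δreserves − Δrequired = +£677B − (+£92.25B) = +£584.75 billion.

+£584.75 billion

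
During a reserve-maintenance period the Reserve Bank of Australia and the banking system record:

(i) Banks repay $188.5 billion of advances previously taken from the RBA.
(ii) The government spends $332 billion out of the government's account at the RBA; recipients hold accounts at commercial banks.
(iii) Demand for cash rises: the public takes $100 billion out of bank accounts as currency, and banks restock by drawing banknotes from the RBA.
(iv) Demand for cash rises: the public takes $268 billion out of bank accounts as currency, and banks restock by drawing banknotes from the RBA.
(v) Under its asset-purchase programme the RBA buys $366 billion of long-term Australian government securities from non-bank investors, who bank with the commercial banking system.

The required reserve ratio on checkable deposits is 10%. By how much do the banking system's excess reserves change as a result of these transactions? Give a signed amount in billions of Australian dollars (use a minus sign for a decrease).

Discount-window repayment $188.5 billion: reserves −$188.5B, deposits 0.
Government spending $332 billion: reserves +$332B, deposits +$332B.
Currency withdrawal $100 billion: reserves −$100B, deposits −$100B.
Currency withdrawal $268 billion: reserves −$268B, deposits −$268B.
Asset purchase (from non-banks) $366 billion: reserves +$366B, deposits +$366B.
Totals: Δreserves = +$141.5B, Δdeposits = +$330B.
Δrequired reserves = 10% × +$330B = +$33B.
Δexcess reserves = Δreserves − Δrequired = +$141.5B − (+$33B) = +$108.5 billion.

+$108.5 billion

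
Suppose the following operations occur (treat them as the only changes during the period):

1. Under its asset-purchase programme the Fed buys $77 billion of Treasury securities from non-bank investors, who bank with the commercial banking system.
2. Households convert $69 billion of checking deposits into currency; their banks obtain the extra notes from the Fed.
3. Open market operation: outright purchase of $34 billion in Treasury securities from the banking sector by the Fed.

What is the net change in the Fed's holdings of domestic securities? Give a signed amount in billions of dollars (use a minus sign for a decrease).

Fed balance sheet:
  Assets:      Securities +$111B
  Liabilities: Bank reserves +$42B, Currency in circulation +$69B
So the change in the Fed's holdings of domestic securities is +$111 billion.

+$111 billion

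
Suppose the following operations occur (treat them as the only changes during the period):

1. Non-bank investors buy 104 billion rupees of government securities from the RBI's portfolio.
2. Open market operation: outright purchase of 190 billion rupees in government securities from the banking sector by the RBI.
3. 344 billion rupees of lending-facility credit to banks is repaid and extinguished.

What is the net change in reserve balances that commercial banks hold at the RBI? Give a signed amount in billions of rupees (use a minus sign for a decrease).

-258 billion

Asset sale (to non-banks) 104 billion rupees: the non-bank buyers' banks settle from reserves → −104B.
OMO purchase (from banks) 190 billion rupees: the RBI pays by crediting reserve accounts → +190B.
Discount-window repayment 344 billion rupees: repayment is debited from reserves → −344B.
Net: −104 + 190 − 344 = -258 billion.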